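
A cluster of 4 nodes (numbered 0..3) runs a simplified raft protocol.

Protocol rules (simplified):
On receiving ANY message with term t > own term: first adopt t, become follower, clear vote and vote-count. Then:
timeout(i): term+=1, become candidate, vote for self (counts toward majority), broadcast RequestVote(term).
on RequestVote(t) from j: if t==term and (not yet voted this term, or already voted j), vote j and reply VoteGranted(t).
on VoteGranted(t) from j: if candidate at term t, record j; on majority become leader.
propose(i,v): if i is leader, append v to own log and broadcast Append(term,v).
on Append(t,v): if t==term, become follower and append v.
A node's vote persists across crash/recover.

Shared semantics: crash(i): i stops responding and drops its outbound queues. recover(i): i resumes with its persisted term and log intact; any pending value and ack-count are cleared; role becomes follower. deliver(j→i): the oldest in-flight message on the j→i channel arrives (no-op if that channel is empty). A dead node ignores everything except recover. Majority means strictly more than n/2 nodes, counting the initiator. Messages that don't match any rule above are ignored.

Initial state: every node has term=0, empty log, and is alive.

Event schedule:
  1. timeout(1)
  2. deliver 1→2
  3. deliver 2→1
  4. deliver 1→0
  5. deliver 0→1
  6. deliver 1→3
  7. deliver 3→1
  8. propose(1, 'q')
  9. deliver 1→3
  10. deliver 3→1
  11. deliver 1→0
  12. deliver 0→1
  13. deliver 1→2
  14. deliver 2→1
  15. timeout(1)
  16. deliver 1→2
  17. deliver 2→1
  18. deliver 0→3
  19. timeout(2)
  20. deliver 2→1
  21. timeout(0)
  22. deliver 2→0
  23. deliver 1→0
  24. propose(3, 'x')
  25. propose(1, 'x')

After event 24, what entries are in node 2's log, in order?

e1 timeout(1): 1[cand,t=1,-]
e2 deliver 1→2: 2[foll,t=1,-]
e3 deliver 2→1: ·
e4 deliver 1→0: 0[foll,t=1,-]
e5 deliver 0→1: 1[lead,t=1,-]
e6 deliver 1→3: 3[foll,t=1,-]
e7 deliver 3→1: ·
e8 propose(1,'q'): 1[lead,t=1,q]
e9 deliver 1→3: 3[foll,t=1,q]
e10 deliver 3→1: ·
e11 deliver 1→0: 0[foll,t=1,q]
e12 deliver 0→1: ·
e13 deliver 1→2: 2[foll,t=1,q]
e14 deliver 2→1: ·
e15 timeout(1): 1[cand,t=2,q]
e16 deliver 1→2: 2[foll,t=2,q]
e17 deliver 2→1: ·
e18 deliver 0→3: ·
e19 timeout(2): 2[cand,t=3,q]
e20 deliver 2→1: 1[foll,t=3,q]
e21 timeout(0): 0[cand,t=2,q]
e22 deliver 2→0: 0[foll,t=3,q]
e23 deliver 1→0: ·
e24 propose(3,'x'): ·

q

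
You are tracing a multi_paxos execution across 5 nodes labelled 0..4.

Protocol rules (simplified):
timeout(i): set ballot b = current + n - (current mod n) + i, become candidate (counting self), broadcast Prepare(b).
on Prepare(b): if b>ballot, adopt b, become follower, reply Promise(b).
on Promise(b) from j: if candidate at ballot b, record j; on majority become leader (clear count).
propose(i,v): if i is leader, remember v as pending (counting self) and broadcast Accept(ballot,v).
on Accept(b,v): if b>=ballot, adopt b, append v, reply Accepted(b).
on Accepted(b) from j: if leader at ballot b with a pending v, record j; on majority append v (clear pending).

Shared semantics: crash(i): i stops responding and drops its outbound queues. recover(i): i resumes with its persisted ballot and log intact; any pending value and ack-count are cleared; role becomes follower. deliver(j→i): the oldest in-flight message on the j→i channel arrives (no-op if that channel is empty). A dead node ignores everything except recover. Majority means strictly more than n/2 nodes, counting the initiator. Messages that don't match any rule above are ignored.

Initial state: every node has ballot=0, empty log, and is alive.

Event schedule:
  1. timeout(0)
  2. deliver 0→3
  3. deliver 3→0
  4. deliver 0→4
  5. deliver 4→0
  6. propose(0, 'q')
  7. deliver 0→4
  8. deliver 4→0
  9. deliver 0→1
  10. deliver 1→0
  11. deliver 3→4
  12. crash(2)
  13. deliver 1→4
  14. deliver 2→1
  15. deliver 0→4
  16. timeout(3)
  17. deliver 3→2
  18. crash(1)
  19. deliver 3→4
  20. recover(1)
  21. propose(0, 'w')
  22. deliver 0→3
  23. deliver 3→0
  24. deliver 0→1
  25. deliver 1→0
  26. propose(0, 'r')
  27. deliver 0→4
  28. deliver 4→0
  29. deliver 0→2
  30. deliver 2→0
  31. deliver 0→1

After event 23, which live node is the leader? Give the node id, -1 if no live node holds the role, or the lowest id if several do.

-1

step 1 timeout(0): 0={cand,b=5,log=-}
step 2 deliver 0→3: 3={foll,b=5,log=-}
step 3 deliver 3→0: —
step 4 deliver 0→4: 4={foll,b=5,log=-}
step 5 deliver 4→0: 0={lead,b=5,log=-}
step 6 propose(0,'q'): —
step 7 deliver 0→4: 4={foll,b=5,log=q}
step 8 deliver 4→0: —
step 9 deliver 0→1: 1={foll,b=5,log=-}
step 10 deliver 1→0: —
step 11 deliver 3→4: —
step 12 crash(2): 2={✗foll,b=0,log=-}
step 13 deliver 1→4: —
step 14 deliver 2→1: —
step 15 deliver 0→4: —
step 16 timeout(3): 3={cand,b=13,log=-}
step 17 deliver 3→2: —
step 18 crash(1): 1={✗foll,b=5,log=-}
step 19 deliver 3→4: 4={foll,b=13,log=q}
step 20 recover(1): 1={foll,b=5,log=-}
step 21 propose(0,'w'): —
step 22 deliver 0→3: —
step 23 deliver 3→0: 0={foll,b=13,log=-}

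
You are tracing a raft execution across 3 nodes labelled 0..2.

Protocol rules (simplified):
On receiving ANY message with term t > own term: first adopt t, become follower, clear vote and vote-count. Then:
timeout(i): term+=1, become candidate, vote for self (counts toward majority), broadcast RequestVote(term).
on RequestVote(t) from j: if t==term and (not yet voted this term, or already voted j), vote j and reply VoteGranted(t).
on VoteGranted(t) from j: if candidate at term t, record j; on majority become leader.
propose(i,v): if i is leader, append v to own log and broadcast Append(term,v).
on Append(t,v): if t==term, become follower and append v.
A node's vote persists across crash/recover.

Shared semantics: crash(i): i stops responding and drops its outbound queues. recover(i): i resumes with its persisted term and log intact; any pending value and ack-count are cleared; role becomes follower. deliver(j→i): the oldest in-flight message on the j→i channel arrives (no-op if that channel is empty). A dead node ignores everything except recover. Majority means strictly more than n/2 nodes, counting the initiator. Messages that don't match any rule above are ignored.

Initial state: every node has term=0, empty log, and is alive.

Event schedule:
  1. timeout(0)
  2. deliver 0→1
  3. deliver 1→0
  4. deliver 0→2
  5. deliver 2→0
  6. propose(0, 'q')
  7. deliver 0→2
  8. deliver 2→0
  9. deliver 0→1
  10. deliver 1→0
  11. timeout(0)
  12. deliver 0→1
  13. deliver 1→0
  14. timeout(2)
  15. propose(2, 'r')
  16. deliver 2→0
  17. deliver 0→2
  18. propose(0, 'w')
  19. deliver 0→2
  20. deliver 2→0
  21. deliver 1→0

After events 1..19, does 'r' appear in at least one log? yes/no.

step 1 timeout(0): 0={cand,t=1,log=-}
step 2 deliver 0→1: 1={foll,t=1,log=-}
step 3 deliver 1→0: 0={lead,t=1,log=-}
step 4 deliver 0→2: 2={foll,t=1,log=-}
step 5 deliver 2→0: —
step 6 propose(0,'q'): 0={lead,t=1,log=q}
step 7 deliver 0→2: 2={foll,t=1,log=q}
step 8 deliver 2→0: —
step 9 deliver 0→1: 1={foll,t=1,log=q}
step 10 deliver 1→0: —
step 11 timeout(0): 0={cand,t=2,log=q}
step 12 deliver 0→1: 1={foll,t=2,log=q}
step 13 deliver 1→0: 0={lead,t=2,log=q}
step 14 timeout(2): 2={cand,t=2,log=q}
step 15 propose(2,'r'): —
step 16 deliver 2→0: —
step 17 deliver 0→2: —
step 18 propose(0,'w'): 0={lead,t=2,log=q,w}
step 19 deliver 0→2: 2={foll,t=2,log=q,w}

no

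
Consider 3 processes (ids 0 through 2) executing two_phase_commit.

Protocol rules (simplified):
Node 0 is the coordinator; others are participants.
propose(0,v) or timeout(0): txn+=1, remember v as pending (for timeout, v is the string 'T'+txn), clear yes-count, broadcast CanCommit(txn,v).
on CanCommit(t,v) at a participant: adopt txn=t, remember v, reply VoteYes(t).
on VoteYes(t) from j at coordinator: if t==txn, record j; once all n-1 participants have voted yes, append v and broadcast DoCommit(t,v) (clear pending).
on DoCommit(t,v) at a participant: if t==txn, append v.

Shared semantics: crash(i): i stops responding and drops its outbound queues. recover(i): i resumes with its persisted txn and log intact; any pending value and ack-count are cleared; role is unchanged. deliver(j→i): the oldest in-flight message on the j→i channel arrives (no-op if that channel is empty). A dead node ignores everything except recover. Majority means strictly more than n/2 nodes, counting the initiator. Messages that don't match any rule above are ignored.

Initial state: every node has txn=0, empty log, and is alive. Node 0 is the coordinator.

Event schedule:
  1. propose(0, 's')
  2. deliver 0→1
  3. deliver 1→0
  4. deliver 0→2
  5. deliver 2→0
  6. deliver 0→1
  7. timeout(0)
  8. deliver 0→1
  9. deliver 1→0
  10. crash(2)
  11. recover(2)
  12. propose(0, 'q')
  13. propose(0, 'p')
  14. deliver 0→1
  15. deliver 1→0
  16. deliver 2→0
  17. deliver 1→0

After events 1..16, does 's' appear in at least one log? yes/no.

step 1 propose(0,'s'): 0={coor,t=1,log=-}
step 2 deliver 0→1: 1={part,t=1,log=-}
step 3 deliver 1→0: —
step 4 deliver 0→2: 2={part,t=1,log=-}
step 5 deliver 2→0: 0={coor,t=1,log=s}
step 6 deliver 0→1: 1={part,t=1,log=s}
step 7 timeout(0): 0={coor,t=2,log=s}
step 8 deliver 0→1: 1={part,t=2,log=s}
step 9 deliver 1→0: —
step 10 crash(2): 2={✗part,t=1,log=-}
step 11 recover(2): 2={part,t=1,log=-}
step 12 propose(0,'q'): 0={coor,t=3,log=s}
step 13 propose(0,'p'): 0={coor,t=4,log=s}
step 14 deliver 0→1: 1={part,t=3,log=s}
step 15 deliver 1→0: —
step 16 deliver 2→0: —

yes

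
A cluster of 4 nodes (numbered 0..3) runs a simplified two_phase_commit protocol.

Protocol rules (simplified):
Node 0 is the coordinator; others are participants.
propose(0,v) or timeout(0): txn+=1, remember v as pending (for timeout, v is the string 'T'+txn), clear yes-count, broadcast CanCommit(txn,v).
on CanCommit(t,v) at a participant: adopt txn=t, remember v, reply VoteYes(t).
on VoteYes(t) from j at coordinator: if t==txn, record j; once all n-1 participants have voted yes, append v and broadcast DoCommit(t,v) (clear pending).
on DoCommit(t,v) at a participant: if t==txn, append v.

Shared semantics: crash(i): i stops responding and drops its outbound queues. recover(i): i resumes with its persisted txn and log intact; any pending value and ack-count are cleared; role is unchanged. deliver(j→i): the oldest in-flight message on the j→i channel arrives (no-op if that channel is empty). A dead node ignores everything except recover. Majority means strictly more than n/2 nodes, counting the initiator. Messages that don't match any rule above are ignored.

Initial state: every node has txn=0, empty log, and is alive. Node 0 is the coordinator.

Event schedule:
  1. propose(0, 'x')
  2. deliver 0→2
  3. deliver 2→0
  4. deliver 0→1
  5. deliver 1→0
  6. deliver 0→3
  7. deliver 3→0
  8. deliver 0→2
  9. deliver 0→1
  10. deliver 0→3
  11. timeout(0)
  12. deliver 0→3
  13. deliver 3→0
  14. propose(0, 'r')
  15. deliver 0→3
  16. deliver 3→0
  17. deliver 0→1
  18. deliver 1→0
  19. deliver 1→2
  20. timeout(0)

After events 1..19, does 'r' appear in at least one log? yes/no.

no

e1 propose(0,'x'): 0[coor,t=1,-]
e2 deliver 0→2: 2[part,t=1,-]
e3 deliver 2→0: ·
e4 deliver 0→1: 1[part,t=1,-]
e5 deliver 1→0: ·
e6 deliver 0→3: 3[part,t=1,-]
e7 deliver 3→0: 0[coor,t=1,x]
e8 deliver 0→2: 2[part,t=1,x]
e9 deliver 0→1: 1[part,t=1,x]
e10 deliver 0→3: 3[part,t=1,x]
e11 timeout(0): 0[coor,t=2,x]
e12 deliver 0→3: 3[part,t=2,x]
e13 deliver 3→0: ·
e14 propose(0,'r'): 0[coor,t=3,x]
e15 deliver 0→3: 3[part,t=3,x]
e16 deliver 3→0: ·
e17 deliver 0→1: 1[part,t=2,x]
e18 deliver 1→0: ·
e19 deliver 1→2: ·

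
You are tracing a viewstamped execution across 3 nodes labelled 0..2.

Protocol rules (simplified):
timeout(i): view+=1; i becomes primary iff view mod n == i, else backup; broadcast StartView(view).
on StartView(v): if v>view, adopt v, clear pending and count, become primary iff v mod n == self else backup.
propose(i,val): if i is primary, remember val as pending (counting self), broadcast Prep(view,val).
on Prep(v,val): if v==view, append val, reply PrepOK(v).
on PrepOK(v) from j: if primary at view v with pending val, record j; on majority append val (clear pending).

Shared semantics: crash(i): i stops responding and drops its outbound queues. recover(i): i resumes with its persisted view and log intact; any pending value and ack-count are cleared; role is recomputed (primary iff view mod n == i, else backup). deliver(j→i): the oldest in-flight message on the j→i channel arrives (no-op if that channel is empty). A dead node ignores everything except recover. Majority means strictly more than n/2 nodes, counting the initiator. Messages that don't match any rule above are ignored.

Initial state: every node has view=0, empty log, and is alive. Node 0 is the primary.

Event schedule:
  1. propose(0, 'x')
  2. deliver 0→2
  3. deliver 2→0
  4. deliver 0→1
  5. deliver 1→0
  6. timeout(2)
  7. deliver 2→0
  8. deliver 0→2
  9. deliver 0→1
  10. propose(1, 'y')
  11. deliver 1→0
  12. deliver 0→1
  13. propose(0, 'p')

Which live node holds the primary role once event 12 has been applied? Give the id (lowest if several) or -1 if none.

-1

step 1 propose(0,'x'): —
step 2 deliver 0→2: 2={back,v=0,log=x}
step 3 deliver 2→0: 0={prim,v=0,log=x}
step 4 deliver 0→1: 1={back,v=0,log=x}
step 5 deliver 1→0: —
step 6 timeout(2): 2={back,v=1,log=x}
step 7 deliver 2→0: 0={back,v=1,log=x}
step 8 deliver 0→2: —
step 9 deliver 0→1: —
step 10 propose(1,'y'): —
step 11 deliver 1→0: —
step 12 deliver 0→1: —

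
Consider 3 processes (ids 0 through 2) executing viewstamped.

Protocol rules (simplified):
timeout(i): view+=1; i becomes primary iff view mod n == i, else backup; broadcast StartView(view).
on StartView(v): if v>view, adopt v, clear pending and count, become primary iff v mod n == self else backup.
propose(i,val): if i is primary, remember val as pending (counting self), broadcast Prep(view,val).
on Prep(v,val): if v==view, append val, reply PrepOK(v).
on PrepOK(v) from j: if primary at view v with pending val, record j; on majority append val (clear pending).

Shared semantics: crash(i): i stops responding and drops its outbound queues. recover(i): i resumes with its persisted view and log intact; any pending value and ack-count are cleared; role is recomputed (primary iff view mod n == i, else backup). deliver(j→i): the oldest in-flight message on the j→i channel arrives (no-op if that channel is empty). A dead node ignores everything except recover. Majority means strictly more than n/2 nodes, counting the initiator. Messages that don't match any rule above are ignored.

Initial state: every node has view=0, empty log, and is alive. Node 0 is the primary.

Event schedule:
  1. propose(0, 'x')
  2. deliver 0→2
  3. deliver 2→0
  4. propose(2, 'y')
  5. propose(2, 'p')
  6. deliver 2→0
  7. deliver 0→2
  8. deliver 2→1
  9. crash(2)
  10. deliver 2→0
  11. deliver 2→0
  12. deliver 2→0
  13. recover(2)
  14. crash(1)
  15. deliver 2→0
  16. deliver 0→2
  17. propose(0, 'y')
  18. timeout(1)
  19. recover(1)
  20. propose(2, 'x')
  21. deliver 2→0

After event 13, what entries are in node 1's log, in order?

e1 propose(0,'x'): ·
e2 deliver 0→2: 2[back,v=0,x]
e3 deliver 2→0: 0[prim,v=0,x]
e4 propose(2,'y'): ·
e5 propose(2,'p'): ·
e6 deliver 2→0: ·
e7 deliver 0→2: ·
e8 deliver 2→1: ·
e9 crash(2): 2[✗back,v=0,x]
e10 deliver 2→0: ·
e11 deliver 2→0: ·
e12 deliver 2→0: ·
e13 recover(2): 2[back,v=0,x]

empty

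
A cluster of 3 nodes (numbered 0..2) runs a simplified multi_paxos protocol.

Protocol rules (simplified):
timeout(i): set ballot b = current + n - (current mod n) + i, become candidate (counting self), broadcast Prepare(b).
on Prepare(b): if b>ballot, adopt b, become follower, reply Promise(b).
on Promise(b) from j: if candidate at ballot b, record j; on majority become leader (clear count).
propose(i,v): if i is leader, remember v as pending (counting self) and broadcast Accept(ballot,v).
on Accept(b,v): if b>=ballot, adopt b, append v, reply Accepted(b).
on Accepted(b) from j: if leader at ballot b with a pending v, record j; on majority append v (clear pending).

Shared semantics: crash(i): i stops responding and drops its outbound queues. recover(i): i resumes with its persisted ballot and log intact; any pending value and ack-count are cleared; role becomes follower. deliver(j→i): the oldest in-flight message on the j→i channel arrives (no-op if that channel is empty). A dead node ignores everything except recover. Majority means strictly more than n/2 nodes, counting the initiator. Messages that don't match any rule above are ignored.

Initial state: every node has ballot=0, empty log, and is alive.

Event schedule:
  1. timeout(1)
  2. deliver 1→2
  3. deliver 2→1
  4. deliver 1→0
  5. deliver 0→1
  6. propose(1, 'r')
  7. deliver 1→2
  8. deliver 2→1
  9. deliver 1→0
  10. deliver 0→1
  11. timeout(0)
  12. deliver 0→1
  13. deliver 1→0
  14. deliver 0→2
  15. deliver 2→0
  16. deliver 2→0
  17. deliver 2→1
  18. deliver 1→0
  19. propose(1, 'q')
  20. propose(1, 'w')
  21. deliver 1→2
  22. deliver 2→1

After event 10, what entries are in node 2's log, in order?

after 1 — timeout(1): n1:cand/b4/[-]
after 2 — deliver 1→2: n2:foll/b4/[-]
after 3 — deliver 2→1: n1:lead/b4/[-]
after 4 — deliver 1→0: n0:foll/b4/[-]
after 5 — deliver 0→1: ·
after 6 — propose(1,'r'): ·
after 7 — deliver 1→2: n2:foll/b4/[r]
after 8 — deliver 2→1: n1:lead/b4/[r]
after 9 — deliver 1→0: n0:foll/b4/[r]
after 10 — deliver 0→1: ·

r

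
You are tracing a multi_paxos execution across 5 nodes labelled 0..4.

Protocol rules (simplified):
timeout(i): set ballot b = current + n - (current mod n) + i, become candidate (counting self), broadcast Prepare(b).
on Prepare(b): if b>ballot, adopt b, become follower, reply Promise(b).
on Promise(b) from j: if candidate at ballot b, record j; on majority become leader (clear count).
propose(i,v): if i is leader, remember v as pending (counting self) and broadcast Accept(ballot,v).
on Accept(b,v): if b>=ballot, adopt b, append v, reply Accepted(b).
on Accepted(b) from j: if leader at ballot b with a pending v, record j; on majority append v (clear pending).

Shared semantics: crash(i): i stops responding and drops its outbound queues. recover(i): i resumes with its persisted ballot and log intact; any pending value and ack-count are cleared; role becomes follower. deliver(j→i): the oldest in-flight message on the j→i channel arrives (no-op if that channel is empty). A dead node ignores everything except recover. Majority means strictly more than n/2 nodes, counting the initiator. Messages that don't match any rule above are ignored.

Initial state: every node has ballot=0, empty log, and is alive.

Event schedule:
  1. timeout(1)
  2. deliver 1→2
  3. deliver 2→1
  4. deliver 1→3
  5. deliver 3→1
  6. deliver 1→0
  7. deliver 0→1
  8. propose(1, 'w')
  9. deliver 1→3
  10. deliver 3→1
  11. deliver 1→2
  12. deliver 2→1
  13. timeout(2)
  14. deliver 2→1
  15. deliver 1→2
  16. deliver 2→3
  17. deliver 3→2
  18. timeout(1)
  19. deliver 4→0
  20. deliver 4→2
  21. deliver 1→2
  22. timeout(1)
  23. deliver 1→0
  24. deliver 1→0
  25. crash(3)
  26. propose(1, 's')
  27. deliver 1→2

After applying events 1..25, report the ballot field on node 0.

1. timeout(1):  <1:cand b6 ->
2. deliver 1→2:  <2:foll b6 ->
3. deliver 2→1:  nop
4. deliver 1→3:  <3:foll b6 ->
5. deliver 3→1:  <1:lead b6 ->
6. deliver 1→0:  <0:foll b6 ->
7. deliver 0→1:  nop
8. propose(1,'w'):  nop
9. deliver 1→3:  <3:foll b6 w>
10. deliver 3→1:  nop
11. deliver 1→2:  <2:foll b6 w>
12. deliver 2→1:  <1:lead b6 w>
13. timeout(2):  <2:cand b12 w>
14. deliver 2→1:  <1:foll b12 w>
15. deliver 1→2:  nop
16. deliver 2→3:  <3:foll b12 w>
17. deliver 3→2:  <2:lead b12 w>
18. timeout(1):  <1:cand b16 w>
19. deliver 4→0:  nop
20. deliver 4→2:  nop
21. deliver 1→2:  <2:foll b16 w>
22. timeout(1):  <1:cand b21 w>
23. deliver 1→0:  <0:foll b6 w>
24. deliver 1→0:  <0:foll b16 w>
25. crash(3):  <3:✗foll b12 w>

16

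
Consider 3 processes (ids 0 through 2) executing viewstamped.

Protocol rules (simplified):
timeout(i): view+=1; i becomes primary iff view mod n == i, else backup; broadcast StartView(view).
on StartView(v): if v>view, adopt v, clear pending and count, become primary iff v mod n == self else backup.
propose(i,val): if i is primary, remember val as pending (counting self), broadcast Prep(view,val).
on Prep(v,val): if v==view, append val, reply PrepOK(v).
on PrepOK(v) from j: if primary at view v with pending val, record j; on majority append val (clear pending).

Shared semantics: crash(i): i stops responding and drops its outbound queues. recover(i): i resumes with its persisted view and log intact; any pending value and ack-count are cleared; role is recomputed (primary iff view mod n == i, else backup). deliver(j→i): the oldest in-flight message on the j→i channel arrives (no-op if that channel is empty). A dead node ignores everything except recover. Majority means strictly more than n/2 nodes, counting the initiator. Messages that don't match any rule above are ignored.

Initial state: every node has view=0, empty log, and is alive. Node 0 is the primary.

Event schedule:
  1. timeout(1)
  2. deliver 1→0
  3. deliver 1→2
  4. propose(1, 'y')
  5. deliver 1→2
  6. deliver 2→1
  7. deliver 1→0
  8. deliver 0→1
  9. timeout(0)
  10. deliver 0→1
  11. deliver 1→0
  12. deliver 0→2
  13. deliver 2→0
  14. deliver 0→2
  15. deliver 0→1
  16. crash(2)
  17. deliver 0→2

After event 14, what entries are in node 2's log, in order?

y

after 1 — timeout(1): n1:prim/v1/[-]
after 2 — deliver 1→0: n0:back/v1/[-]
after 3 — deliver 1→2: n2:back/v1/[-]
after 4 — propose(1,'y'): ·
after 5 — deliver 1→2: n2:back/v1/[y]
after 6 — deliver 2→1: n1:prim/v1/[y]
after 7 — deliver 1→0: n0:back/v1/[y]
after 8 — deliver 0→1: ·
after 9 — timeout(0): n0:back/v2/[y]
after 10 — deliver 0→1: n1:back/v2/[y]
after 11 — deliver 1→0: ·
after 12 — deliver 0→2: n2:prim/v2/[y]
after 13 — deliver 2→0: ·
after 14 — deliver 0→2: ·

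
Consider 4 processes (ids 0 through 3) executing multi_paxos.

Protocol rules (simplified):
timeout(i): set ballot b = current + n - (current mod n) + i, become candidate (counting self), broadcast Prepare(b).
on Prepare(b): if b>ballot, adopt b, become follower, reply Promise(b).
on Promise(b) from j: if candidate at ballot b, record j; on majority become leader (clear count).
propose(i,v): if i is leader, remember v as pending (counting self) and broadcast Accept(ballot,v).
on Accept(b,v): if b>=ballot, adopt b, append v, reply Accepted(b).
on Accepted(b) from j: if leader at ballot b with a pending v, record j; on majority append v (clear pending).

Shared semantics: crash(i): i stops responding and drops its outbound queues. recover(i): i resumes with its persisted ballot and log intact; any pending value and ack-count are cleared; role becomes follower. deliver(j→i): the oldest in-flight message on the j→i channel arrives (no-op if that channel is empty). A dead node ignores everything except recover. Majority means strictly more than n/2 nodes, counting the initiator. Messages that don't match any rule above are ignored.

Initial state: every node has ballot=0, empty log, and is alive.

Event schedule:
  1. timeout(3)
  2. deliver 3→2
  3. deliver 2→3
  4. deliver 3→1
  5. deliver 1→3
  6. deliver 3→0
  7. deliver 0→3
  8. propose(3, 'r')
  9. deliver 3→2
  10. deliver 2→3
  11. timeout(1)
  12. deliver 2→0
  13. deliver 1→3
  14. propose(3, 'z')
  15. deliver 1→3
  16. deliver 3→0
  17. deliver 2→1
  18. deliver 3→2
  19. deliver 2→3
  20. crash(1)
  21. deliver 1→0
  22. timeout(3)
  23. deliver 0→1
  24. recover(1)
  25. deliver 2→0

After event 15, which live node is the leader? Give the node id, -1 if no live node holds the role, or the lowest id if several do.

-1

1. timeout(3):  <3:cand b7 ->
2. deliver 3→2:  <2:foll b7 ->
3. deliver 2→3:  nop
4. deliver 3→1:  <1:foll b7 ->
5. deliver 1→3:  <3:lead b7 ->
6. deliver 3→0:  <0:foll b7 ->
7. deliver 0→3:  nop
8. propose(3,'r'):  nop
9. deliver 3→2:  <2:foll b7 r>
10. deliver 2→3:  nop
11. timeout(1):  <1:cand b9 ->
12. deliver 2→0:  nop
13. deliver 1→3:  <3:foll b9 ->
14. propose(3,'z'):  nop
15. deliver 1→3:  nop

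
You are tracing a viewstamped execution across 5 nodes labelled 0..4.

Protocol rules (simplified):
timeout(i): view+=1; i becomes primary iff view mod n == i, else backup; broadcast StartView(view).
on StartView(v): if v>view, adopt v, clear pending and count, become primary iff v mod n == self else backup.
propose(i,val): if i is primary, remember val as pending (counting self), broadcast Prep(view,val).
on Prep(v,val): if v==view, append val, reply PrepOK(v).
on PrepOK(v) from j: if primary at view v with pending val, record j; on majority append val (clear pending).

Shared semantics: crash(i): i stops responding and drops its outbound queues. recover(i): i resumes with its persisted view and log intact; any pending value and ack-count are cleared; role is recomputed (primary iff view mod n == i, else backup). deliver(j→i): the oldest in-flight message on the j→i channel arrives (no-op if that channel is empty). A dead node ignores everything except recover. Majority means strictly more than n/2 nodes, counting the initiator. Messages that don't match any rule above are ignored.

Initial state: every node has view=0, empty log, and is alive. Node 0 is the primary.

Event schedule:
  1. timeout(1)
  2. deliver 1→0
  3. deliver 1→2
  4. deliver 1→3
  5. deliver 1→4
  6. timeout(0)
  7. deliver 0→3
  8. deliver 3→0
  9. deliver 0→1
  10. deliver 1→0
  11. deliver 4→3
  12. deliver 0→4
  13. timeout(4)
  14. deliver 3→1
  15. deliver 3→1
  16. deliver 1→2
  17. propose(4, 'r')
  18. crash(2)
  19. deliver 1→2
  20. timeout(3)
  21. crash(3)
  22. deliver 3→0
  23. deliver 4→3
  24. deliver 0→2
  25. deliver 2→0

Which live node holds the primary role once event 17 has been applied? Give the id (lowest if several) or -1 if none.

-1

step 1 timeout(1): 1={prim,v=1,log=-}
step 2 deliver 1→0: 0={back,v=1,log=-}
step 3 deliver 1→2: 2={back,v=1,log=-}
step 4 deliver 1→3: 3={back,v=1,log=-}
step 5 deliver 1→4: 4={back,v=1,log=-}
step 6 timeout(0): 0={back,v=2,log=-}
step 7 deliver 0→3: 3={back,v=2,log=-}
step 8 deliver 3→0: —
step 9 deliver 0→1: 1={back,v=2,log=-}
step 10 deliver 1→0: —
step 11 deliver 4→3: —
step 12 deliver 0→4: 4={back,v=2,log=-}
step 13 timeout(4): 4={back,v=3,log=-}
step 14 deliver 3→1: —
step 15 deliver 3→1: —
step 16 deliver 1→2: —
step 17 propose(4,'r'): —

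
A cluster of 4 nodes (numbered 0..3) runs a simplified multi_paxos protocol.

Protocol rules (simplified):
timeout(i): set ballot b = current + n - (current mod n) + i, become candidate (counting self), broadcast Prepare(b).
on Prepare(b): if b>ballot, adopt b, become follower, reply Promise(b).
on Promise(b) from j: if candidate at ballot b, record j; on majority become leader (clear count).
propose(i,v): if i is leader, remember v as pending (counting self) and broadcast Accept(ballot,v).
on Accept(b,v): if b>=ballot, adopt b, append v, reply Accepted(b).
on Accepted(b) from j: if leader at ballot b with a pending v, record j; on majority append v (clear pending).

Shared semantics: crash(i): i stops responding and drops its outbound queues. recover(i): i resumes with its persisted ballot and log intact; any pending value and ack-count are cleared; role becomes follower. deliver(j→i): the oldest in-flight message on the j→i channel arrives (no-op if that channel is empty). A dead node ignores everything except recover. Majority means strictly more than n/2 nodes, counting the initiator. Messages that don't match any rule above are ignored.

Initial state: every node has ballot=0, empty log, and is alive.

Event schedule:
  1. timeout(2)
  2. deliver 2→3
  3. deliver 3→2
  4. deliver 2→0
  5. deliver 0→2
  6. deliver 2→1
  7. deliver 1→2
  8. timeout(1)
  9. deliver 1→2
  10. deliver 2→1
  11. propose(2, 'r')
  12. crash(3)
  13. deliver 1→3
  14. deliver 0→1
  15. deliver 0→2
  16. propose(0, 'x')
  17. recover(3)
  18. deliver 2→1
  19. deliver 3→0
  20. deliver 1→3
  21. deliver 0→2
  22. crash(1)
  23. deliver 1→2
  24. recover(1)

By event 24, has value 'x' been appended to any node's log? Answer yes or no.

e1 timeout(2): 2[cand,b=6,-]
e2 deliver 2→3: 3[foll,b=6,-]
e3 deliver 3→2: ·
e4 deliver 2→0: 0[foll,b=6,-]
e5 deliver 0→2: 2[lead,b=6,-]
e6 deliver 2→1: 1[foll,b=6,-]
e7 deliver 1→2: ·
e8 timeout(1): 1[cand,b=9,-]
e9 deliver 1→2: 2[foll,b=9,-]
e10 deliver 2→1: ·
e11 propose(2,'r'): ·
e12 crash(3): 3[✗foll,b=6,-]
e13 deliver 1→3: ·
e14 deliver 0→1: ·
e15 deliver 0→2: ·
e16 propose(0,'x'): ·
e17 recover(3): 3[foll,b=6,-]
e18 deliver 2→1: ·
e19 deliver 3→0: ·
e20 deliver 1→3: 3[foll,b=9,-]
e21 deliver 0→2: ·
e22 crash(1): 1[✗cand,b=9,-]
e23 deliver 1→2: ·
e24 recover(1): 1[foll,b=9,-]

no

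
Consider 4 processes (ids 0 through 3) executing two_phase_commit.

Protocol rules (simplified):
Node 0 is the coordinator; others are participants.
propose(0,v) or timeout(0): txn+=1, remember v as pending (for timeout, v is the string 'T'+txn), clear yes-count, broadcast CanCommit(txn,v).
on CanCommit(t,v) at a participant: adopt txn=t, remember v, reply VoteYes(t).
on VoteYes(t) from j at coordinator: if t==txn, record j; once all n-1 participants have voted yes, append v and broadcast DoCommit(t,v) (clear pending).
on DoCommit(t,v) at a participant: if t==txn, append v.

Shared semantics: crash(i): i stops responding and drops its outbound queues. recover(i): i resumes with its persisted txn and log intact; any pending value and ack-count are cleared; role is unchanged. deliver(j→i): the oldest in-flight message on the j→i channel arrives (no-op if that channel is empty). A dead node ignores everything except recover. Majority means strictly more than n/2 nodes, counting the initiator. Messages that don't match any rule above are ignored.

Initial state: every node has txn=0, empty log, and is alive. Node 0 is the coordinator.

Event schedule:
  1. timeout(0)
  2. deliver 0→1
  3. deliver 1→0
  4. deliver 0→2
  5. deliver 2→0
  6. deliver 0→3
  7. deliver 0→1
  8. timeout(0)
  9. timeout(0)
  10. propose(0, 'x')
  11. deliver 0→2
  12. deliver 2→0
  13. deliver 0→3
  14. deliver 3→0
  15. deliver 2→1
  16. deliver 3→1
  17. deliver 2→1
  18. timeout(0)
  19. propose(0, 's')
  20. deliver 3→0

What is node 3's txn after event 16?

2

after 1 — timeout(0): n0:coor/t1/[-]
after 2 — deliver 0→1: n1:part/t1/[-]
after 3 — deliver 1→0: ·
after 4 — deliver 0→2: n2:part/t1/[-]
after 5 — deliver 2→0: ·
after 6 — deliver 0→3: n3:part/t1/[-]
after 7 — deliver 0→1: ·
after 8 — timeout(0): n0:coor/t2/[-]
after 9 — timeout(0): n0:coor/t3/[-]
after 10 — propose(0,'x'): n0:coor/t4/[-]
after 11 — deliver 0→2: n2:part/t2/[-]
after 12 — deliver 2→0: ·
after 13 — deliver 0→3: n3:part/t2/[-]
after 14 — deliver 3→0: ·
after 15 — deliver 2→1: ·
after 16 — deliver 3→1: ·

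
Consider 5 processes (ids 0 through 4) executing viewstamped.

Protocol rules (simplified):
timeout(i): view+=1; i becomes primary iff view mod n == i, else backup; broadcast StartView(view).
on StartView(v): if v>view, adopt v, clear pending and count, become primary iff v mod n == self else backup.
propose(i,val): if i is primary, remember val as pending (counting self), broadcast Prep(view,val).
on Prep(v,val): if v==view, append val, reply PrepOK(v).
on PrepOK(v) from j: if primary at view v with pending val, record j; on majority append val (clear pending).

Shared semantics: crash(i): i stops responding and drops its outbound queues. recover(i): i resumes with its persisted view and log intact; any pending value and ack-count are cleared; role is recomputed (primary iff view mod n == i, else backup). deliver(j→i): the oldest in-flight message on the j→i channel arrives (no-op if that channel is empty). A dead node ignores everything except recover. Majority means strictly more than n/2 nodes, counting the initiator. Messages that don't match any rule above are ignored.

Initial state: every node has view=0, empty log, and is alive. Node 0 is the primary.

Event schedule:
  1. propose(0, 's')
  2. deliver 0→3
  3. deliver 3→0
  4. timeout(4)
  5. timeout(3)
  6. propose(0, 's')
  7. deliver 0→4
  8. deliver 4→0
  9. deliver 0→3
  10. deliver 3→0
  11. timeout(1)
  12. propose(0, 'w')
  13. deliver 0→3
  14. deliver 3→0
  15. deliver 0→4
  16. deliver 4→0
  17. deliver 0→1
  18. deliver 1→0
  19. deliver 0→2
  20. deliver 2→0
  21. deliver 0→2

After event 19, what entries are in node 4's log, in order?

empty

step 1 propose(0,'s'): —
step 2 deliver 0→3: 3={back,v=0,log=s}
step 3 deliver 3→0: —
step 4 timeout(4): 4={back,v=1,log=-}
step 5 timeout(3): 3={back,v=1,log=s}
step 6 propose(0,'s'): —
step 7 deliver 0→4: —
step 8 deliver 4→0: 0={back,v=1,log=-}
step 9 deliver 0→3: —
step 10 deliver 3→0: —
step 11 timeout(1): 1={prim,v=1,log=-}
step 12 propose(0,'w'): —
step 13 deliver 0→3: —
step 14 deliver 3→0: —
step 15 deliver 0→4: —
step 16 deliver 4→0: —
step 17 deliver 0→1: —
step 18 deliver 1→0: —
step 19 deliver 0→2: 2={back,v=0,log=s}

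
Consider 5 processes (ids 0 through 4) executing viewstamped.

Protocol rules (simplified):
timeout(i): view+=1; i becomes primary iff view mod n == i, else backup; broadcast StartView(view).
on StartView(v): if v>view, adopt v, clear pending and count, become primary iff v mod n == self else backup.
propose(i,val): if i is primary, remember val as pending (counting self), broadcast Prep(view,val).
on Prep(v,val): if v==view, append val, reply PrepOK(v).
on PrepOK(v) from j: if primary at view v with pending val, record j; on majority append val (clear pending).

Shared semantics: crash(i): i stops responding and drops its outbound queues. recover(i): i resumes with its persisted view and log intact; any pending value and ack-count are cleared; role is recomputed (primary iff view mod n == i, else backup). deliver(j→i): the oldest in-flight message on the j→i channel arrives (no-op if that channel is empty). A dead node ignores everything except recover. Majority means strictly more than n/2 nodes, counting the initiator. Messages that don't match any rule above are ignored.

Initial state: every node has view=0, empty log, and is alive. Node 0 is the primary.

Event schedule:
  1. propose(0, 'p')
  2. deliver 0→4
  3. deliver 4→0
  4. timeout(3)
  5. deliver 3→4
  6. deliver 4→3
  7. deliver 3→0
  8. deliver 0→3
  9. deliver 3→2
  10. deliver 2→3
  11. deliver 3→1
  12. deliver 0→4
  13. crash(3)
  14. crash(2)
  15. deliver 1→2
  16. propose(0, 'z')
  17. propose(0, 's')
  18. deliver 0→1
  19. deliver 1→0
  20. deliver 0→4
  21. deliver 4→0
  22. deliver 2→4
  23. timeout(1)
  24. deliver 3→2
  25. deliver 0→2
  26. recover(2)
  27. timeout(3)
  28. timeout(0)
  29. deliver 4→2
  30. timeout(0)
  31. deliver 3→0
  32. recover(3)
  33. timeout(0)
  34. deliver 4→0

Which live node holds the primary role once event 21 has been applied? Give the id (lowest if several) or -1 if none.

step 1 propose(0,'p'): —
step 2 deliver 0→4: 4={back,v=0,log=p}
step 3 deliver 4→0: —
step 4 timeout(3): 3={back,v=1,log=-}
step 5 deliver 3→4: 4={back,v=1,log=p}
step 6 deliver 4→3: —
step 7 deliver 3→0: 0={back,v=1,log=-}
step 8 deliver 0→3: —
step 9 deliver 3→2: 2={back,v=1,log=-}
step 10 deliver 2→3: —
step 11 deliver 3→1: 1={prim,v=1,log=-}
step 12 deliver 0→4: —
step 13 crash(3): 3={✗back,v=1,log=-}
step 14 crash(2): 2={✗back,v=1,log=-}
step 15 deliver 1→2: —
step 16 propose(0,'z'): —
step 17 propose(0,'s'): —
step 18 deliver 0→1: —
step 19 deliver 1→0: —
step 20 deliver 0→4: —
step 21 deliver 4→0: —

1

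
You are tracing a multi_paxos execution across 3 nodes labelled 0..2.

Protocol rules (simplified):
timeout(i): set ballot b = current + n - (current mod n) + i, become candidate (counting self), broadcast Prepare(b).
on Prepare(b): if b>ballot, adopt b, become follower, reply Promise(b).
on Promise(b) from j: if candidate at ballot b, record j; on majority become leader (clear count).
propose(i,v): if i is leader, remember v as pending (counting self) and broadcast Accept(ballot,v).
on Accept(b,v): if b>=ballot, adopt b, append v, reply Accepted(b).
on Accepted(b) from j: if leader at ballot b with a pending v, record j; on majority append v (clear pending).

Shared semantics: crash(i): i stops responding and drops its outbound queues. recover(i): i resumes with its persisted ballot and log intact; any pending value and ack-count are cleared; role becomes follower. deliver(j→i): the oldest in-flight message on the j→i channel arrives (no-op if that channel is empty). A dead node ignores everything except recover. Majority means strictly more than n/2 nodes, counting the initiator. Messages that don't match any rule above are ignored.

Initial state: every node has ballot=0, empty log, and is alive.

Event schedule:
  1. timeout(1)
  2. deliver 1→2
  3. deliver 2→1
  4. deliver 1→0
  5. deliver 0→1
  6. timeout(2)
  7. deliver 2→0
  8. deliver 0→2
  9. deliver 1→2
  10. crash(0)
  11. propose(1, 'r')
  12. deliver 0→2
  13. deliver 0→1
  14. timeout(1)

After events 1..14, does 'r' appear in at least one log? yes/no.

step 1 timeout(1): 1={cand,b=4,log=-}
step 2 deliver 1→2: 2={foll,b=4,log=-}
step 3 deliver 2→1: 1={lead,b=4,log=-}
step 4 deliver 1→0: 0={foll,b=4,log=-}
step 5 deliver 0→1: —
step 6 timeout(2): 2={cand,b=8,log=-}
step 7 deliver 2→0: 0={foll,b=8,log=-}
step 8 deliver 0→2: 2={lead,b=8,log=-}
step 9 deliver 1→2: —
step 10 crash(0): 0={✗foll,b=8,log=-}
step 11 propose(1,'r'): —
step 12 deliver 0→2: —
step 13 deliver 0→1: —
step 14 timeout(1): 1={cand,b=7,log=-}

no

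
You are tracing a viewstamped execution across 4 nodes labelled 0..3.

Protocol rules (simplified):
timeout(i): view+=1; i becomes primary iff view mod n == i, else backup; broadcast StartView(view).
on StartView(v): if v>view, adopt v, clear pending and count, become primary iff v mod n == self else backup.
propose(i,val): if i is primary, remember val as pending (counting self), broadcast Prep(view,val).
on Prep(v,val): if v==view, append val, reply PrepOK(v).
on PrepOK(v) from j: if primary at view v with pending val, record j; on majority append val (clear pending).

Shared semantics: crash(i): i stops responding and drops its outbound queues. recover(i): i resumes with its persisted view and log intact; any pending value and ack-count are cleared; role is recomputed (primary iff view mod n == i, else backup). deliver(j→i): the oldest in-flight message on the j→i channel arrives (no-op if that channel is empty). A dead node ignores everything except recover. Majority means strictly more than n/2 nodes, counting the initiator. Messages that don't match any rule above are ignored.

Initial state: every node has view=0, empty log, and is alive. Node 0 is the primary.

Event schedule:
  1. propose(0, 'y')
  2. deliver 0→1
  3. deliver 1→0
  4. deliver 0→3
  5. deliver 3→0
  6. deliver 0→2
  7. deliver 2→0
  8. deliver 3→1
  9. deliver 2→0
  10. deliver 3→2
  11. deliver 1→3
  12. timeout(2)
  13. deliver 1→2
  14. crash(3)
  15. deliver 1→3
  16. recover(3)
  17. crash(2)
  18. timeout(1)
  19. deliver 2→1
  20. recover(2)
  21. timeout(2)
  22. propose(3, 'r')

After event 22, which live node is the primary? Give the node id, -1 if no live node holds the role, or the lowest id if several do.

e1 propose(0,'y'): ·
e2 deliver 0→1: 1[back,v=0,y]
e3 deliver 1→0: ·
e4 deliver 0→3: 3[back,v=0,y]
e5 deliver 3→0: 0[prim,v=0,y]
e6 deliver 0→2: 2[back,v=0,y]
e7 deliver 2→0: ·
e8 deliver 3→1: ·
e9 deliver 2→0: ·
e10 deliver 3→2: ·
e11 deliver 1→3: ·
e12 timeout(2): 2[back,v=1,y]
e13 deliver 1→2: ·
e14 crash(3): 3[✗back,v=0,y]
e15 deliver 1→3: ·
e16 recover(3): 3[back,v=0,y]
e17 crash(2): 2[✗back,v=1,y]
e18 timeout(1): 1[prim,v=1,y]
e19 deliver 2→1: ·
e20 recover(2): 2[back,v=1,y]
e21 timeout(2): 2[prim,v=2,y]
e22 propose(3,'r'): ·

0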